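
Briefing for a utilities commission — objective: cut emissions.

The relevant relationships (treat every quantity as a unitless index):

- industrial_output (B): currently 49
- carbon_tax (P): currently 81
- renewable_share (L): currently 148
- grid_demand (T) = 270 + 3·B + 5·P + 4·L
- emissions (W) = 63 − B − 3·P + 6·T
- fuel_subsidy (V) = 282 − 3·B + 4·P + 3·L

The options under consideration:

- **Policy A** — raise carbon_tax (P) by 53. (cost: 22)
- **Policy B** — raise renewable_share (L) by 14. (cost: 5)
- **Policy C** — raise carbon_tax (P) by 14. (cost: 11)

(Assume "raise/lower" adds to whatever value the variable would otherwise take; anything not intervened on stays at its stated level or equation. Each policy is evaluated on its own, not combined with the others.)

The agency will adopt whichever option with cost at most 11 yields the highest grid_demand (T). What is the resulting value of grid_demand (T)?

Policy B (L + 14):
  B = 49
  P = 81
  L = 148 + 14 = 162
  T = 270 + 3·49 + 5·81 + 4·162 = 1470
Policy C (P + 14):
  B = 49
  P = 81 + 14 = 95
  L = 148
  T = 270 + 3·49 + 5·95 + 4·148 = 1484
Comparing — Policy B: T=1470, Policy C: T=1484. Highest is 1484 (Policy C).

1484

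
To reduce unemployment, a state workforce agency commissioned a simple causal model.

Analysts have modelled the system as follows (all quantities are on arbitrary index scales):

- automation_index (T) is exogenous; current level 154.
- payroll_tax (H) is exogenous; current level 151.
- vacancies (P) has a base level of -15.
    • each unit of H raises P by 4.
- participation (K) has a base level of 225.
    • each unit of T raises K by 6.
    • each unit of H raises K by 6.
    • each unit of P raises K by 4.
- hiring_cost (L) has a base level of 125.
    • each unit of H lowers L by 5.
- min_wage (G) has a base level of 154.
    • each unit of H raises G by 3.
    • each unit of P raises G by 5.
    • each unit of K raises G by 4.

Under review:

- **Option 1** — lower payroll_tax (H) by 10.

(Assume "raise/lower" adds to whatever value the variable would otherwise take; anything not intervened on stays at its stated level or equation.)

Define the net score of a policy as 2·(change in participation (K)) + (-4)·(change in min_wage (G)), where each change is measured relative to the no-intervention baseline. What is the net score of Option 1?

Baseline:
  T = 154
  H = 151
  P = -15 + 4·151 = 589
  K = 225 + 6·154 + 6·151 + 4·589 = 4411
  G = 154 + 3·151 + 5·589 + 4·4411 = 21196
Option 1 (H − 10):
  T = 154
  H = 151 − 10 = 141
  P = -15 + 4·141 = 549
  K = 225 + 6·154 + 6·141 + 4·549 = 4191
  G = 154 + 3·141 + 5·549 + 4·4191 = 20086
ΔK = 4191 − 4411 = -220; ΔG = 20086 − 21196 = -1110
Score = 2·(-220) + (-4)·(-1110) = 4000

4000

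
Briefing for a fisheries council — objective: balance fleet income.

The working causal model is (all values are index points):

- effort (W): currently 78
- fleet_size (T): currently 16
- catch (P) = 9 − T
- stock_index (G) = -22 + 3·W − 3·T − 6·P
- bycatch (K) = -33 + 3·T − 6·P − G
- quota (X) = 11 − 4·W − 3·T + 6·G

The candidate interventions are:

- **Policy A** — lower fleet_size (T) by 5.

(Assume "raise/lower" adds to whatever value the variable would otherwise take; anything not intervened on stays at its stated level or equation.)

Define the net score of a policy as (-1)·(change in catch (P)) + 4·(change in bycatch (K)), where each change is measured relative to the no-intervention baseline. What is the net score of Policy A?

Baseline:
  W = 78
  T = 16
  P = 9 − 16 = -7
  G = -22 + 3·78 − 3·16 − 6·(-7) = 206
  K = -33 + 3·16 − 6·(-7) − 206 = -149
Policy A (T − 5):
  W = 78
  T = 16 − 5 = 11
  P = 9 − 11 = -2
  G = -22 + 3·78 − 3·11 − 6·(-2) = 191
  K = -33 + 3·11 − 6·(-2) − 191 = -179
ΔP = -2 − (-7) = 5; ΔK = -179 − (-149) = -30
Score = (-1)·5 + 4·(-30) = -125

-125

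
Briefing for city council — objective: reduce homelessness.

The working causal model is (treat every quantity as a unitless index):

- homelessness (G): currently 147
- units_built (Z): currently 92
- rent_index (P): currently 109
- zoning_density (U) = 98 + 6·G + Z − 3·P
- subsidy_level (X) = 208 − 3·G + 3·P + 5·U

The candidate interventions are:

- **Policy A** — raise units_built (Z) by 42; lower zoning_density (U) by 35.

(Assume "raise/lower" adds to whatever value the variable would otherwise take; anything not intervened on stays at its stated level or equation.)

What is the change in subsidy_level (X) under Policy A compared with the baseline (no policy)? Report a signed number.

Baseline:
  G = 147
  Z = 92
  P = 109
  U = 98 + 6·147 + 92 − 3·109 = 745
  X = 208 − 3·147 + 3·109 + 5·745 = 3819
Policy A (Z + 42, U − 35):
  G = 147
  Z = 92 + 42 = 134
  P = 109
  U = 98 + 6·147 + 134 − 3·109 (−35 from intervention) = 752
  X = 208 − 3·147 + 3·109 + 5·752 = 3854
Change in X: 3854 − 3819 = 35

35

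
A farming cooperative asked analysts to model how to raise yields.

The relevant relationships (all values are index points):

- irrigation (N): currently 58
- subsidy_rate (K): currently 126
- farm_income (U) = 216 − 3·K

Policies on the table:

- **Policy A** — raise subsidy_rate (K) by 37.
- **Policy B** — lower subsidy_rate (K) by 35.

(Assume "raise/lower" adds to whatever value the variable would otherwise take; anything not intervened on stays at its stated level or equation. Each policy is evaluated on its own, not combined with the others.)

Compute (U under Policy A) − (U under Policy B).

-216

Policy A (K + 37):
  K = 126 + 37 = 163
  U = 216 − 3·163 = -273
Policy B (K − 35):
  K = 126 − 35 = 91
  U = 216 − 3·91 = -57
U: -273 − (-57) = -216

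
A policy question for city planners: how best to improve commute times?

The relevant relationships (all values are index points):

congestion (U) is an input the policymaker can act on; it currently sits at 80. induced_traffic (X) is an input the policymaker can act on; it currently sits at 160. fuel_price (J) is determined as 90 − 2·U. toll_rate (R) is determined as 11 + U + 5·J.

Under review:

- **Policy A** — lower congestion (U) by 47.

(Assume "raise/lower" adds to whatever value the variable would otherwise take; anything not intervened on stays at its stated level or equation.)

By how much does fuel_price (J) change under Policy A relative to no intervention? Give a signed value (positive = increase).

94

Baseline:
  U = 80
  J = 90 − 2·80 = -70
Policy A (U − 47):
  U = 80 − 47 = 33
  J = 90 − 2·33 = 24
Change in J: 24 − (-70) = 94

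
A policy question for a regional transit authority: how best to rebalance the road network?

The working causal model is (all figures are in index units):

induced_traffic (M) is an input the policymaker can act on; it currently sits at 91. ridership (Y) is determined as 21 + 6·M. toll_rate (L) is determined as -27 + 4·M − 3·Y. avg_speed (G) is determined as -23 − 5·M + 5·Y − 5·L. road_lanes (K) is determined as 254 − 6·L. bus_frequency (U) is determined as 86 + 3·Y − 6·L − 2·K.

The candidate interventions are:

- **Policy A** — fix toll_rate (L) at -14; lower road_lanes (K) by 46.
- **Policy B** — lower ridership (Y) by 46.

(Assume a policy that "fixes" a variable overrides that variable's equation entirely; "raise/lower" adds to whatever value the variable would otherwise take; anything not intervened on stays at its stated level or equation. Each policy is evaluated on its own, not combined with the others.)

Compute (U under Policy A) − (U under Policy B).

Policy A (L := -14, K − 46):
  M = 91
  Y = 21 + 6·91 = 567
  L = -14
  K = 254 − 6·(-14) (−46 from intervention) = 292
  U = 86 + 3·567 − 6·(-14) − 2·292 = 1287
Policy B (Y − 46):
  M = 91
  Y = 21 + 6·91 (−46 from intervention) = 521
  L = -27 + 4·91 − 3·521 = -1226
  K = 254 − 6·(-1226) = 7610
  U = 86 + 3·521 − 6·(-1226) − 2·7610 = -6215
U: 1287 − (-6215) = 7502

7502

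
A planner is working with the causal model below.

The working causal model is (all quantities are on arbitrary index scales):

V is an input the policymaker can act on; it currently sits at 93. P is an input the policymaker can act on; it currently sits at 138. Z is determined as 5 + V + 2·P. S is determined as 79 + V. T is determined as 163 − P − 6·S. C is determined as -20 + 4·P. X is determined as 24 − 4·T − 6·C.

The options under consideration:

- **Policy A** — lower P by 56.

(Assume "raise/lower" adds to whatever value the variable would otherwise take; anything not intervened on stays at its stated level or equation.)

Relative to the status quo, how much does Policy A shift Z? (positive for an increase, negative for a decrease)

Baseline:
  V = 93
  P = 138
  Z = 5 + 93 + 2·138 = 374
Policy A (P − 56):
  V = 93
  P = 138 − 56 = 82
  Z = 5 + 93 + 2·82 = 262
Change in Z: 262 − 374 = -112

-112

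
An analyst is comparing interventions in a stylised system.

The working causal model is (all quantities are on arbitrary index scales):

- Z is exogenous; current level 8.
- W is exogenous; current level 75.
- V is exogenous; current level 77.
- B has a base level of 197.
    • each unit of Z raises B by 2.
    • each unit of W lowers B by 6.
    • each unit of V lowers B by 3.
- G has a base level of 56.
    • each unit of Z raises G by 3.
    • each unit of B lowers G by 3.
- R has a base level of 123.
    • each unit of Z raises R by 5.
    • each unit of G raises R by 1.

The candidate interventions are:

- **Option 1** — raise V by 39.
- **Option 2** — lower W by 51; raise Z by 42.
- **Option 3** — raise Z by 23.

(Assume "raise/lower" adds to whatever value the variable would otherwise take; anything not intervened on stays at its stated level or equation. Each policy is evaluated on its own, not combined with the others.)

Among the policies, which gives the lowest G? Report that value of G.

440

Option 1 (V + 39):
  Z = 8
  W = 75
  V = 77 + 39 = 116
  B = 197 + 2·8 − 6·75 − 3·116 = -585
  G = 56 + 3·8 − 3·(-585) = 1835
Option 2 (W − 51, Z + 42):
  Z = 8 + 42 = 50
  W = 75 − 51 = 24
  V = 77
  B = 197 + 2·50 − 6·24 − 3·77 = -78
  G = 56 + 3·50 − 3·(-78) = 440
Option 3 (Z + 23):
  Z = 8 + 23 = 31
  W = 75
  V = 77
  B = 197 + 2·31 − 6·75 − 3·77 = -422
  G = 56 + 3·31 − 3·(-422) = 1415
Comparing — Option 1: G=1835, Option 2: G=440, Option 3: G=1415. Lowest is 440 (Option 2).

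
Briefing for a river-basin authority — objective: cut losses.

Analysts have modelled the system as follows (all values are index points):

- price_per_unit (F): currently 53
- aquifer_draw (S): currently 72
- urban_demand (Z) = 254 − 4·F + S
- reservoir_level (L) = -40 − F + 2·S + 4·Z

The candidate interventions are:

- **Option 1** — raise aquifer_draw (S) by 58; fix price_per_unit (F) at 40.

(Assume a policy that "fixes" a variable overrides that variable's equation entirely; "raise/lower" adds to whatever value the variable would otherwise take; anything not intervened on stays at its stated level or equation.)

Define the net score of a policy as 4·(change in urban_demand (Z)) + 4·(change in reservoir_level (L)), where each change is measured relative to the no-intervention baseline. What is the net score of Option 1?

Baseline:
  F = 53
  S = 72
  Z = 254 − 4·53 + 72 = 114
  L = -40 − 53 + 2·72 + 4·114 = 507
Option 1 (S + 58, F := 40):
  F = 40
  S = 72 + 58 = 130
  Z = 254 − 4·40 + 130 = 224
  L = -40 − 40 + 2·130 + 4·224 = 1076
ΔZ = 224 − 114 = 110; ΔL = 1076 − 507 = 569
Score = 4·110 + 4·569 = 2716

2716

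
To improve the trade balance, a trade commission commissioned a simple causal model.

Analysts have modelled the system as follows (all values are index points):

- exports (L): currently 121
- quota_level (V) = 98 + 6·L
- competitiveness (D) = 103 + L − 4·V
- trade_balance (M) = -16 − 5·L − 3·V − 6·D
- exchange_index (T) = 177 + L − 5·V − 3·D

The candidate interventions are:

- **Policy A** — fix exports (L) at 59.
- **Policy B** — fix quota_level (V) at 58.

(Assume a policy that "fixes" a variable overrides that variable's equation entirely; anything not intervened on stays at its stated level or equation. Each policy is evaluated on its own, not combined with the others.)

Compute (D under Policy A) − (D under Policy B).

Policy A (L := 59):
  L = 59
  V = 98 + 6·59 = 452
  D = 103 + 59 − 4·452 = -1646
Policy B (V := 58):
  L = 121
  V = 58
  D = 103 + 121 − 4·58 = -8
D: -1646 − (-8) = -1638

-1638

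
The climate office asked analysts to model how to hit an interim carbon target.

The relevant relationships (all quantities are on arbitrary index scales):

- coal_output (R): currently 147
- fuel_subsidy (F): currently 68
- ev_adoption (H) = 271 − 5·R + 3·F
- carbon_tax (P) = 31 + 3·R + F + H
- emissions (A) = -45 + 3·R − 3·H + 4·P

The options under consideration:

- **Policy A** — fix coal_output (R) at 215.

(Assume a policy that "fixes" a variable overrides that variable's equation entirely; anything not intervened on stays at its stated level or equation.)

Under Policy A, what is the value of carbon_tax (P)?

144

Policy A (R := 215):
  R = 215
  F = 68
  H = 271 − 5·215 + 3·68 = -600
  P = 31 + 3·215 + 68 + (-600) = 144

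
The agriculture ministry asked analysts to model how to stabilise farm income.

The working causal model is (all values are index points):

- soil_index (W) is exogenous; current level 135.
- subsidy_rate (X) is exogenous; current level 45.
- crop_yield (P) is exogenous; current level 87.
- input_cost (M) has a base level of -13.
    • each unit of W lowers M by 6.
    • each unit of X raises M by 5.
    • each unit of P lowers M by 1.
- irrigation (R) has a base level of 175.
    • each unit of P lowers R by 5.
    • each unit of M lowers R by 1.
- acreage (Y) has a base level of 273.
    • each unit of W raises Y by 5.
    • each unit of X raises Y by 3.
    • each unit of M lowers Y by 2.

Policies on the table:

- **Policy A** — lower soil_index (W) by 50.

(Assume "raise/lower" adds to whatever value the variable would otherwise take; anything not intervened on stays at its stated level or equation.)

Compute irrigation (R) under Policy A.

Policy A (W − 50):
  W = 135 − 50 = 85
  X = 45
  P = 87
  M = -13 − 6·85 + 5·45 − 87 = -385
  R = 175 − 5·87 − (-385) = 125

125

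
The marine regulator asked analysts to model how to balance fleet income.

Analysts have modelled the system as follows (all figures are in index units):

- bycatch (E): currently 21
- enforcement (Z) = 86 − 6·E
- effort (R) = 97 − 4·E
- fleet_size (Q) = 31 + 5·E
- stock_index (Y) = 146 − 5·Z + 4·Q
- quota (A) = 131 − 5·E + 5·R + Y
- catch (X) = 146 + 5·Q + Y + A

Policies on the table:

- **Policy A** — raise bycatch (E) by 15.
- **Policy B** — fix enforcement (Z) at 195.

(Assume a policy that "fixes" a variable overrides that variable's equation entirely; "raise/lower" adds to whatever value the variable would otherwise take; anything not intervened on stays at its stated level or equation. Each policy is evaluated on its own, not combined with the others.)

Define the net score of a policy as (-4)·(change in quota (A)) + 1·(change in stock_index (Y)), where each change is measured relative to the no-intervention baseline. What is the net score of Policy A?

-750

Baseline:
  E = 21
  Z = 86 − 6·21 = -40
  R = 97 − 4·21 = 13
  Q = 31 + 5·21 = 136
  Y = 146 − 5·(-40) + 4·136 = 890
  A = 131 − 5·21 + 5·13 + 890 = 981
Policy A (E + 15):
  E = 21 + 15 = 36
  Z = 86 − 6·36 = -130
  R = 97 − 4·36 = -47
  Q = 31 + 5·36 = 211
  Y = 146 − 5·(-130) + 4·211 = 1640
  A = 131 − 5·36 + 5·(-47) + 1640 = 1356
ΔA = 1356 − 981 = 375; ΔY = 1640 − 890 = 750
Score = (-4)·375 + 1·750 = -750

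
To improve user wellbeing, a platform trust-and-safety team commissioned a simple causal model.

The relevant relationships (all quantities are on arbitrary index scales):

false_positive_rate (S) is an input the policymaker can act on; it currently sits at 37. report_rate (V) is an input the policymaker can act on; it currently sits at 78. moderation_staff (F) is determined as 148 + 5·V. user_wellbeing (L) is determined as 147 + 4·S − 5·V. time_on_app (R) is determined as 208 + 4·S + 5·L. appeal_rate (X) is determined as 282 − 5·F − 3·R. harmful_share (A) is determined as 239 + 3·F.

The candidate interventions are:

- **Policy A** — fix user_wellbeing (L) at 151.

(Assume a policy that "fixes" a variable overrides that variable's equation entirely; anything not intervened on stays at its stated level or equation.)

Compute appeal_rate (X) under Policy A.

-5741

Policy A (L := 151):
  S = 37
  V = 78
  F = 148 + 5·78 = 538
  L = 151
  R = 208 + 4·37 + 5·151 = 1111
  X = 282 − 5·538 − 3·1111 = -5741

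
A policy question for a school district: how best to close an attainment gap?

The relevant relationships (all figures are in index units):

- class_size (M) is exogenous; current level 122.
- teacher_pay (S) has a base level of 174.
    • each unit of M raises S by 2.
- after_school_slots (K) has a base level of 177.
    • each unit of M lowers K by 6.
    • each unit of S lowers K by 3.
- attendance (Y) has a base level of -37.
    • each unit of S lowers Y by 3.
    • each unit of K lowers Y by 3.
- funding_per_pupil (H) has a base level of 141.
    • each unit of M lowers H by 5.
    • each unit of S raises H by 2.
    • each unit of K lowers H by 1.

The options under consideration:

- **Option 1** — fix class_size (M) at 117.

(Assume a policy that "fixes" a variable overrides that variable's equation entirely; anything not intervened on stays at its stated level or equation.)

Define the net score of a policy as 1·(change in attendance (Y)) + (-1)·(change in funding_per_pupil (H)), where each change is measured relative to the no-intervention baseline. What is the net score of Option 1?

Baseline:
  M = 122
  S = 174 + 2·122 = 418
  K = 177 − 6·122 − 3·418 = -1809
  Y = -37 − 3·418 − 3·(-1809) = 4136
  H = 141 − 5·122 + 2·418 − (-1809) = 2176
Option 1 (M := 117):
  M = 117
  S = 174 + 2·117 = 408
  K = 177 − 6·117 − 3·408 = -1749
  Y = -37 − 3·408 − 3·(-1749) = 3986
  H = 141 − 5·117 + 2·408 − (-1749) = 2121
ΔY = 3986 − 4136 = -150; ΔH = 2121 − 2176 = -55
Score = 1·(-150) + (-1)·(-55) = -95

-95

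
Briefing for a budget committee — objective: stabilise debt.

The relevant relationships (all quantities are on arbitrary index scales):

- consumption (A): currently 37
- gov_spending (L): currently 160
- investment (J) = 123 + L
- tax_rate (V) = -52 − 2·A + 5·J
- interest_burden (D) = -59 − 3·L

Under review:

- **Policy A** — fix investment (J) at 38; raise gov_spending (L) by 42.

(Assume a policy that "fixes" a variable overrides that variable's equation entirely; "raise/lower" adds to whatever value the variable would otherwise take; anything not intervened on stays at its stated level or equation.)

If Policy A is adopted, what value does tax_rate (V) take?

64

Policy A (J := 38, L + 42):
  A = 37
  L = 160 + 42 = 202
  J = 38
  V = -52 − 2·37 + 5·38 = 64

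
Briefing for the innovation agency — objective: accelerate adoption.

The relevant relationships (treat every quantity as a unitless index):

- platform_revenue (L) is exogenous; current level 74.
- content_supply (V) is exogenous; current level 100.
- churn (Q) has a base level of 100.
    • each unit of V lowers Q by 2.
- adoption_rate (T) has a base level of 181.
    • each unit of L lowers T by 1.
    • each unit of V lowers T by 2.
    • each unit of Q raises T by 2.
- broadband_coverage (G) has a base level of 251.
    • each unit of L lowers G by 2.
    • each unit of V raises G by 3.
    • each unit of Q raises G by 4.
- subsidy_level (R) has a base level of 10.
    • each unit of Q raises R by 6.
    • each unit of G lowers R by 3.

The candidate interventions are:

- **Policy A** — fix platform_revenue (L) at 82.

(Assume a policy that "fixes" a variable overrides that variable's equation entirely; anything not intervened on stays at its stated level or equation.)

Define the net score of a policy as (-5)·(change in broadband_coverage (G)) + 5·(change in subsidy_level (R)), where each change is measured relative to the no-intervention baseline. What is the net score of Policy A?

320

Baseline:
  L = 74
  V = 100
  Q = 100 − 2·100 = -100
  G = 251 − 2·74 + 3·100 + 4·(-100) = 3
  R = 10 + 6·(-100) − 3·3 = -599
Policy A (L := 82):
  L = 82
  V = 100
  Q = 100 − 2·100 = -100
  G = 251 − 2·82 + 3·100 + 4·(-100) = -13
  R = 10 + 6·(-100) − 3·(-13) = -551
ΔG = -13 − 3 = -16; ΔR = -551 − (-599) = 48
Score = (-5)·(-16) + 5·48 = 320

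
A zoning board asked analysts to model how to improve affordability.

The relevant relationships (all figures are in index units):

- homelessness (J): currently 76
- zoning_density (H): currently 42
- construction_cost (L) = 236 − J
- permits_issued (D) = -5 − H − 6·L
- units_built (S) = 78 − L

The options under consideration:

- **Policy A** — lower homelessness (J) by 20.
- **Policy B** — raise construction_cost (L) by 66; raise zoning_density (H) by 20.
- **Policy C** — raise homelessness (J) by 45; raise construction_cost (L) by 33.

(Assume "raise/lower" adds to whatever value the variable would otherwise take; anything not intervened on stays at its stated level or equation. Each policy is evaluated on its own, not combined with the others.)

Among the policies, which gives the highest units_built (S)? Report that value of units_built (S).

-70

Policy A (J − 20):
  J = 76 − 20 = 56
  L = 236 − 56 = 180
  S = 78 − 180 = -102
Policy B (L + 66, H + 20):
  J = 76
  L = 236 − 76 (+66 from intervention) = 226
  S = 78 − 226 = -148
Policy C (J + 45, L + 33):
  J = 76 + 45 = 121
  L = 236 − 121 (+33 from intervention) = 148
  S = 78 − 148 = -70
Comparing — Policy A: S=-102, Policy B: S=-148, Policy C: S=-70. Highest is -70 (Policy C).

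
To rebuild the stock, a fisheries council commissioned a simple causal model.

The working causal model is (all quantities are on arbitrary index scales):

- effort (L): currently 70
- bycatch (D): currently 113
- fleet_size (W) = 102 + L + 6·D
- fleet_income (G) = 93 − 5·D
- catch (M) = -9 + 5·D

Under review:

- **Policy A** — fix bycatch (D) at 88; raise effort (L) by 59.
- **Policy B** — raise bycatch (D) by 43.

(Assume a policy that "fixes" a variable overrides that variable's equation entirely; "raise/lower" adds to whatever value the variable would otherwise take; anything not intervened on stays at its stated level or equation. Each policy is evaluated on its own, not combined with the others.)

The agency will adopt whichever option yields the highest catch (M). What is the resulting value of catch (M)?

Policy A (D := 88, L + 59):
  D = 88
  M = -9 + 5·88 = 431
Policy B (D + 43):
  D = 113 + 43 = 156
  M = -9 + 5·156 = 771
Comparing — Policy A: M=431, Policy B: M=771. Highest is 771 (Policy B).

771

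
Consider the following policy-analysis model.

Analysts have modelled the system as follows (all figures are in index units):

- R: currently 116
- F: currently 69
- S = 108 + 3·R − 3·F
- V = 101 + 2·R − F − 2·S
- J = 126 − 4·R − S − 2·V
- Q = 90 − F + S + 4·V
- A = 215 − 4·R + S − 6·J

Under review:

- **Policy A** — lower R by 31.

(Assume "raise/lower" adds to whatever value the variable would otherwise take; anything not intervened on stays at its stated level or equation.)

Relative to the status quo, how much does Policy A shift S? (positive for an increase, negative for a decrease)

-93

Baseline:
  R = 116
  F = 69
  S = 108 + 3·116 − 3·69 = 249
Policy A (R − 31):
  R = 116 − 31 = 85
  F = 69
  S = 108 + 3·85 − 3·69 = 156
Change in S: 156 − 249 = -93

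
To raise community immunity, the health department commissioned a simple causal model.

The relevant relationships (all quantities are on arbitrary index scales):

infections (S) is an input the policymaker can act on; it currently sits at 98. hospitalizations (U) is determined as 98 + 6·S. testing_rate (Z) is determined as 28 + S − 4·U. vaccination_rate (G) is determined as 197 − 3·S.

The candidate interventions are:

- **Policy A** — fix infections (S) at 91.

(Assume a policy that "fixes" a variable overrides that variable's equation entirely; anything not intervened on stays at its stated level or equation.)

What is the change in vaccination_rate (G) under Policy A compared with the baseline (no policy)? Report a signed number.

21

Baseline:
  S = 98
  G = 197 − 3·98 = -97
Policy A (S := 91):
  S = 91
  G = 197 − 3·91 = -76
Change in G: -76 − (-97) = 21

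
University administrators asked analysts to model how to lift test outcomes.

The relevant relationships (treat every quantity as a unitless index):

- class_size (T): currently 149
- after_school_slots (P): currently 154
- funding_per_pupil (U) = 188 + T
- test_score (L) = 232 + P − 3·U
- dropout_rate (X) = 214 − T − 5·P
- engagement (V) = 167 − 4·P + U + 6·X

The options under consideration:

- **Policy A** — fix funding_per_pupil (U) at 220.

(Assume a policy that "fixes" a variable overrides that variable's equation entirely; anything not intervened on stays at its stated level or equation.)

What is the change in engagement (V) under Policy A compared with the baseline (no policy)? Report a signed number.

Baseline:
  T = 149
  P = 154
  U = 188 + 149 = 337
  X = 214 − 149 − 5·154 = -705
  V = 167 − 4·154 + 337 + 6·(-705) = -4342
Policy A (U := 220):
  T = 149
  P = 154
  U = 220
  X = 214 − 149 − 5·154 = -705
  V = 167 − 4·154 + 220 + 6·(-705) = -4459
Change in V: -4459 − (-4342) = -117

-117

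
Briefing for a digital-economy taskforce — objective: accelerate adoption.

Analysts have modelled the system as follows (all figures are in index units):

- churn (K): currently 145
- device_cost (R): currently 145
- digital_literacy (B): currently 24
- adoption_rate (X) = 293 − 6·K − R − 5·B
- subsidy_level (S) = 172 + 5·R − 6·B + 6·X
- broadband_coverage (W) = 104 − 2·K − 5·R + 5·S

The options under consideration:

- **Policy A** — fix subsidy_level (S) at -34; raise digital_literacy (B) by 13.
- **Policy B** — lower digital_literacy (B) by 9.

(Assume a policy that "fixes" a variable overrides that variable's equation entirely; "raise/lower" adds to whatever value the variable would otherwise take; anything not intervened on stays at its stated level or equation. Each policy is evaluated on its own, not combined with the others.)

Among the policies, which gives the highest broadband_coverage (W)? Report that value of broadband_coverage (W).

-1081

Policy A (S := -34, B + 13):
  K = 145
  R = 145
  B = 24 + 13 = 37
  X = 293 − 6·145 − 145 − 5·37 = -907
  S = -34
  W = 104 − 2·145 − 5·145 + 5·(-34) = -1081
Policy B (B − 9):
  K = 145
  R = 145
  B = 24 − 9 = 15
  X = 293 − 6·145 − 145 − 5·15 = -797
  S = 172 + 5·145 − 6·15 + 6·(-797) = -3975
  W = 104 − 2·145 − 5·145 + 5·(-3975) = -20786
Comparing — Policy A: W=-1081, Policy B: W=-20786. Highest is -1081 (Policy A).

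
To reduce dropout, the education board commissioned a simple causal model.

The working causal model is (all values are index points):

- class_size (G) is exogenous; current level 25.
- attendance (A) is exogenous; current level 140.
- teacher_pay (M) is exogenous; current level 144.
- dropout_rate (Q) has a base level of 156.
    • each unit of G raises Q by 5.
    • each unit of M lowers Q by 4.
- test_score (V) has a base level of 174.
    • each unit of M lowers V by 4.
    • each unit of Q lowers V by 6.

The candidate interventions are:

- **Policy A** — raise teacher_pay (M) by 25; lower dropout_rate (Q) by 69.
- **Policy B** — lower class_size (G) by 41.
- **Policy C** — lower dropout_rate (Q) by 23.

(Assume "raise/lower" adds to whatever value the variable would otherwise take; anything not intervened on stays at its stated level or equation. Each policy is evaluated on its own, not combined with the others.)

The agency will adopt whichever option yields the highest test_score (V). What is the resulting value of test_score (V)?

2598

Policy A (M + 25, Q − 69):
  G = 25
  M = 144 + 25 = 169
  Q = 156 + 5·25 − 4·169 (−69 from intervention) = -464
  V = 174 − 4·169 − 6·(-464) = 2282
Policy B (G − 41):
  G = 25 − 41 = -16
  M = 144
  Q = 156 + 5·(-16) − 4·144 = -500
  V = 174 − 4·144 − 6·(-500) = 2598
Policy C (Q − 23):
  G = 25
  M = 144
  Q = 156 + 5·25 − 4·144 (−23 from intervention) = -318
  V = 174 − 4·144 − 6·(-318) = 1506
Comparing — Policy A: V=2282, Policy B: V=2598, Policy C: V=1506. Highest is 2598 (Policy B).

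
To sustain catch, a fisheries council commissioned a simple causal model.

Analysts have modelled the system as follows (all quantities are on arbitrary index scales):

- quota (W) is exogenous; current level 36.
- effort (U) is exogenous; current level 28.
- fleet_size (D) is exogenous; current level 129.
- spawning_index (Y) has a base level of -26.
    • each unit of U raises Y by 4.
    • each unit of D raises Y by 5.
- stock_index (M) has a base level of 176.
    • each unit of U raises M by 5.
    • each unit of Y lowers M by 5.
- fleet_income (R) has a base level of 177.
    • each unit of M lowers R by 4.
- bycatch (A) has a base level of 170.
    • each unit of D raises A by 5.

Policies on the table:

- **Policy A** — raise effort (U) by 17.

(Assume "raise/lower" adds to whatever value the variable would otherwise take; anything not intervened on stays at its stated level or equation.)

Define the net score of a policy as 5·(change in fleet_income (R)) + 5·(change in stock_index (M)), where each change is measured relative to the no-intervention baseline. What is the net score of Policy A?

3825

Baseline:
  U = 28
  D = 129
  Y = -26 + 4·28 + 5·129 = 731
  M = 176 + 5·28 − 5·731 = -3339
  R = 177 − 4·(-3339) = 13533
Policy A (U + 17):
  U = 28 + 17 = 45
  D = 129
  Y = -26 + 4·45 + 5·129 = 799
  M = 176 + 5·45 − 5·799 = -3594
  R = 177 − 4·(-3594) = 14553
ΔR = 14553 − 13533 = 1020; ΔM = -3594 − (-3339) = -255
Score = 5·1020 + 5·(-255) = 3825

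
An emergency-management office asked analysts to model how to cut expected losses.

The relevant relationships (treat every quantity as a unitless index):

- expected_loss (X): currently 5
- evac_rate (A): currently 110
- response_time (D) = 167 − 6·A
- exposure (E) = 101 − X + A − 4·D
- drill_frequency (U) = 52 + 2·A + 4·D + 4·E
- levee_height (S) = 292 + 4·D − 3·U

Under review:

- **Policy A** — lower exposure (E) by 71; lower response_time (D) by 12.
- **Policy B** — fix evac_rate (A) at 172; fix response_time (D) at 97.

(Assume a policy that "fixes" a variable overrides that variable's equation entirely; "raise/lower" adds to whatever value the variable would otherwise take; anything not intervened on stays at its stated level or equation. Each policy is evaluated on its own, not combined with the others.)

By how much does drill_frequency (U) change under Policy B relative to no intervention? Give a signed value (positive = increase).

-6708

Baseline:
  X = 5
  A = 110
  D = 167 − 6·110 = -493
  E = 101 − 5 + 110 − 4·(-493) = 2178
  U = 52 + 2·110 + 4·(-493) + 4·2178 = 7012
Policy B (A := 172, D := 97):
  X = 5
  A = 172
  D = 97
  E = 101 − 5 + 172 − 4·97 = -120
  U = 52 + 2·172 + 4·97 + 4·(-120) = 304
Change in U: 304 − 7012 = -6708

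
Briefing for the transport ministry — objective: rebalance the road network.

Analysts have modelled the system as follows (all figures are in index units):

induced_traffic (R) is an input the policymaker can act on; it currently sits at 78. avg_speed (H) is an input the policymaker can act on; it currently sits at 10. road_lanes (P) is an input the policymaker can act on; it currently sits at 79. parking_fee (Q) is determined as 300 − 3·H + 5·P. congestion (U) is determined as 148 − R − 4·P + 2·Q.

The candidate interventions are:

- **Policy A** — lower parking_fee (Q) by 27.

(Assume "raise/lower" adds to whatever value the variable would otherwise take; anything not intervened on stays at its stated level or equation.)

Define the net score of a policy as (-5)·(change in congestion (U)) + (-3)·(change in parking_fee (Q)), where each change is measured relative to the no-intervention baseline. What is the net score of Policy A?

351

Baseline:
  R = 78
  H = 10
  P = 79
  Q = 300 − 3·10 + 5·79 = 665
  U = 148 − 78 − 4·79 + 2·665 = 1084
Policy A (Q − 27):
  R = 78
  H = 10
  P = 79
  Q = 300 − 3·10 + 5·79 (−27 from intervention) = 638
  U = 148 − 78 − 4·79 + 2·638 = 1030
ΔU = 1030 − 1084 = -54; ΔQ = 638 − 665 = -27
Score = (-5)·(-54) + (-3)·(-27) = 351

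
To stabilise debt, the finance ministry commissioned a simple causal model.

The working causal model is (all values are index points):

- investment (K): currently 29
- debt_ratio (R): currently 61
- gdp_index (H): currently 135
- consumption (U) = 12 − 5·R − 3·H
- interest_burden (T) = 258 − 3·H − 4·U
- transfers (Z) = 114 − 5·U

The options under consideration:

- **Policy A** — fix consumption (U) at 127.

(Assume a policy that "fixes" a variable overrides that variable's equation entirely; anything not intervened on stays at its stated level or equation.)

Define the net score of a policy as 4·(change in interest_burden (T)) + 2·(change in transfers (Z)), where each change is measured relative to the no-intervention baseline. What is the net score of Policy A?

Baseline:
  R = 61
  H = 135
  U = 12 − 5·61 − 3·135 = -698
  T = 258 − 3·135 − 4·(-698) = 2645
  Z = 114 − 5·(-698) = 3604
Policy A (U := 127):
  R = 61
  H = 135
  U = 127
  T = 258 − 3·135 − 4·127 = -655
  Z = 114 − 5·127 = -521
ΔT = -655 − 2645 = -3300; ΔZ = -521 − 3604 = -4125
Score = 4·(-3300) + 2·(-4125) = -21450

-21450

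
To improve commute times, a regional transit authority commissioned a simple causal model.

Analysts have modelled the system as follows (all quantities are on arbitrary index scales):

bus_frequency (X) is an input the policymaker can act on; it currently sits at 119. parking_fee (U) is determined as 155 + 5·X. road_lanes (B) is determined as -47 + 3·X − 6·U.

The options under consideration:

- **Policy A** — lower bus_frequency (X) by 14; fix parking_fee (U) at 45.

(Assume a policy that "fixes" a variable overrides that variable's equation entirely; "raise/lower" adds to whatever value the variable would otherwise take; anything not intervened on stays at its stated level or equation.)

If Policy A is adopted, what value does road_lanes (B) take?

Policy A (X − 14, U := 45):
  X = 119 − 14 = 105
  U = 45
  B = -47 + 3·105 − 6·45 = -2

-2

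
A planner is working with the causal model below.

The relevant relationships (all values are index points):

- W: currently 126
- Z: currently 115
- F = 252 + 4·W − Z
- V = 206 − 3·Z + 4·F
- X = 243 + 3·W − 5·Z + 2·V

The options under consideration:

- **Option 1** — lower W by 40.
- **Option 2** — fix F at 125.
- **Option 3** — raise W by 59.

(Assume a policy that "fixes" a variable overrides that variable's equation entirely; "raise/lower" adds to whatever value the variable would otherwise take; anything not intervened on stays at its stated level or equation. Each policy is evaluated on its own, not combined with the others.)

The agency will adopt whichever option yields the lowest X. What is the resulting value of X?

768

Option 1 (W − 40):
  W = 126 − 40 = 86
  Z = 115
  F = 252 + 4·86 − 115 = 481
  V = 206 − 3·115 + 4·481 = 1785
  X = 243 + 3·86 − 5·115 + 2·1785 = 3496
Option 2 (F := 125):
  W = 126
  Z = 115
  F = 125
  V = 206 − 3·115 + 4·125 = 361
  X = 243 + 3·126 − 5·115 + 2·361 = 768
Option 3 (W + 59):
  W = 126 + 59 = 185
  Z = 115
  F = 252 + 4·185 − 115 = 877
  V = 206 − 3·115 + 4·877 = 3369
  X = 243 + 3·185 − 5·115 + 2·3369 = 6961
Comparing — Option 1: X=3496, Option 2: X=768, Option 3: X=6961. Lowest is 768 (Option 2).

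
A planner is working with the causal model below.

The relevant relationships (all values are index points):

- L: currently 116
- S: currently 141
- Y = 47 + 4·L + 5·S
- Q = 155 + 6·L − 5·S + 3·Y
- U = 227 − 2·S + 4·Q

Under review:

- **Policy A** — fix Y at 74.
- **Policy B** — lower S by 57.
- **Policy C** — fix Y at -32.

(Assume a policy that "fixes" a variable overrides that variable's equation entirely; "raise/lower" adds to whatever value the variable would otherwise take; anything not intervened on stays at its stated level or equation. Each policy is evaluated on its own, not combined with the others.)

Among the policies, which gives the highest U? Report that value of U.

Policy A (Y := 74):
  L = 116
  S = 141
  Y = 74
  Q = 155 + 6·116 − 5·141 + 3·74 = 368
  U = 227 − 2·141 + 4·368 = 1417
Policy B (S − 57):
  L = 116
  S = 141 − 57 = 84
  Y = 47 + 4·116 + 5·84 = 931
  Q = 155 + 6·116 − 5·84 + 3·931 = 3224
  U = 227 − 2·84 + 4·3224 = 12955
Policy C (Y := -32):
  L = 116
  S = 141
  Y = -32
  Q = 155 + 6·116 − 5·141 + 3·(-32) = 50
  U = 227 − 2·141 + 4·50 = 145
Comparing — Policy A: U=1417, Policy B: U=12955, Policy C: U=145. Highest is 12955 (Policy B).

12955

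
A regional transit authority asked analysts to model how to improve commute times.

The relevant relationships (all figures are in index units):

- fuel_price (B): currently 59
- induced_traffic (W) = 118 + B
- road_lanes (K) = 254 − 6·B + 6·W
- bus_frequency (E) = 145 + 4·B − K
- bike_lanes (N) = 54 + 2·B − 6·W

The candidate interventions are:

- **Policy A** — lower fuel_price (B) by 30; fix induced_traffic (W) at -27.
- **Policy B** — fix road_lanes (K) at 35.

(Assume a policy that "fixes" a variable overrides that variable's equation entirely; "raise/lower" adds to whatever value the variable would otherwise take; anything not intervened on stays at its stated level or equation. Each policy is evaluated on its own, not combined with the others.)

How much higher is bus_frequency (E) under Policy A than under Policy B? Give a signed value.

-3

Policy A (B − 30, W := -27):
  B = 59 − 30 = 29
  W = -27
  K = 254 − 6·29 + 6·(-27) = -82
  E = 145 + 4·29 − (-82) = 343
Policy B (K := 35):
  B = 59
  W = 118 + 59 = 177
  K = 35
  E = 145 + 4·59 − 35 = 346
E: 343 − 346 = -3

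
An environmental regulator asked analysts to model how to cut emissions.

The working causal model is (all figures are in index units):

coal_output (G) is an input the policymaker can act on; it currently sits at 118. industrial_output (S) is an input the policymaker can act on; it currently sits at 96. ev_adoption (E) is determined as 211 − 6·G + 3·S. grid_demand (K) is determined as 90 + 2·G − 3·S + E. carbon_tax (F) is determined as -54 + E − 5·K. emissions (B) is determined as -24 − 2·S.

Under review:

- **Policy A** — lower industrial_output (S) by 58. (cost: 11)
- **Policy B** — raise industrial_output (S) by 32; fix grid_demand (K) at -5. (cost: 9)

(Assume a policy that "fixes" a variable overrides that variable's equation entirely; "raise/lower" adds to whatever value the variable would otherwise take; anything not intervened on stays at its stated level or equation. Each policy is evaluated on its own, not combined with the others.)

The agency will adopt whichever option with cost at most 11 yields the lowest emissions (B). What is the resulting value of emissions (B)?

-280

Policy A (S − 58):
  S = 96 − 58 = 38
  B = -24 − 2·38 = -100
Policy B (S + 32, K := -5):
  S = 96 + 32 = 128
  B = -24 − 2·128 = -280
Comparing — Policy A: B=-100, Policy B: B=-280. Lowest is -280 (Policy B).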